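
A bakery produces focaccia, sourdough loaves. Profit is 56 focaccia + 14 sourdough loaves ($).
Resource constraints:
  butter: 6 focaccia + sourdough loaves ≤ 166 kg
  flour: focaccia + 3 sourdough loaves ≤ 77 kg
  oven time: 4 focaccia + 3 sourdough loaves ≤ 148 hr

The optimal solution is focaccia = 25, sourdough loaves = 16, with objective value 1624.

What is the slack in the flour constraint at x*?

4

flour used = 1·25 + 3·16 = 73; slack = 77 − 73 = 4.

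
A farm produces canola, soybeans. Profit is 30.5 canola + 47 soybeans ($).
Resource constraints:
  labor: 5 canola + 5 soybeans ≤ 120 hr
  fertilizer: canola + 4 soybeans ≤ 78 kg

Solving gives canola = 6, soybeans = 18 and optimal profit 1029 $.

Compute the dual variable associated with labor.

5

Check each constraint at x*: labor 120/120 (tight); fertilizer 78/78 (tight).
The binding rows give the dual system: 5·y_labor + 1·y_fertilizer = 30.5 and 5·y_labor + 4·y_fertilizer = 47.
Solving: y_labor = 5, y_fertilizer = 5.5.
Shadow price of labor = 5.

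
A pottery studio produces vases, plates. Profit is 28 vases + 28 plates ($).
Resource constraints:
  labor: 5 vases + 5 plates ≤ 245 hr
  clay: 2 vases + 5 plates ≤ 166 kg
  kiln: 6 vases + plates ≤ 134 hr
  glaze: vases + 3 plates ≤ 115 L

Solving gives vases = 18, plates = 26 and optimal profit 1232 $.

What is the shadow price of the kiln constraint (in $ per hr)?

3

Check each constraint at x*: labor 220/245 (slack 25); clay 166/166 (tight); kiln 134/134 (tight); glaze 96/115 (slack 19).
Slack constraints have shadow price 0 (complementary slackness).
From A_Bᵀ y = c: 2·y_clay + 6·y_kiln = 28; 5·y_clay + 1·y_kiln = 28.
→ y_clay = 5 and y_kiln = 3.
Shadow price of kiln = 3.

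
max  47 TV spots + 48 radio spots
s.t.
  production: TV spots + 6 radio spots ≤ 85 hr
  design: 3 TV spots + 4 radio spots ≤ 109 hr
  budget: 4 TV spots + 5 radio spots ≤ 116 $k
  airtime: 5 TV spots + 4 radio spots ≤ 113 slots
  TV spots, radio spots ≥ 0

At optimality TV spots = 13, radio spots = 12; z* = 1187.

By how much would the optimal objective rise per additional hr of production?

2

Check each constraint at x*: production 85/85 (tight); design 87/109 (slack 22); budget 112/116 (slack 4); airtime 113/113 (tight).
Slack constraints have shadow price 0 (complementary slackness).
Dual feasibility on the basic columns requires 1·y_production + 5·y_airtime = 47, 6·y_production + 4·y_airtime = 48.
→ y_production = 2 and y_airtime = 9.
Shadow price of production = 2.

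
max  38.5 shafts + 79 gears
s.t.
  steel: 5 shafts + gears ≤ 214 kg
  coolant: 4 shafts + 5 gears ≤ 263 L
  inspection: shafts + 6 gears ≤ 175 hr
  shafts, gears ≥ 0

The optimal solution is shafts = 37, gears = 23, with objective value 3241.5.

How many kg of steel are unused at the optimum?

6

steel used = 5·37 + 1·23 = 208; slack = 214 − 208 = 6.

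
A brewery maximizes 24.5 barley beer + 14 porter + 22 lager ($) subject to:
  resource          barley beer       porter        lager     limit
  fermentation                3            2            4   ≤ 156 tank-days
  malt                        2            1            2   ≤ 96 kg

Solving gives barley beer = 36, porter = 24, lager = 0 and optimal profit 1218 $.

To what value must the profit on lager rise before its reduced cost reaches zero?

28

Both fermentation and malt are binding at x*.
The binding rows give the dual system: 3·y_fermentation + 2·y_malt = 24.5 and 2·y_fermentation + 1·y_malt = 14.
→ y_fermentation = 3.5 and y_malt = 7.
lager enters the basis when its profit ≥ yᵀa₃ = 3.5·4 + 7·2 = 28.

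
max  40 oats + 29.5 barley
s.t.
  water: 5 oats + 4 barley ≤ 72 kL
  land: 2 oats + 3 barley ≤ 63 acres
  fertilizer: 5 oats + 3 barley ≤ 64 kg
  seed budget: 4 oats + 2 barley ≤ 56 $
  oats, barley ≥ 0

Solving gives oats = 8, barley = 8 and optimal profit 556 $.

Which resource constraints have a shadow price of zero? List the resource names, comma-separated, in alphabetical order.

water: 72/72 (binding)
land: 40/63 (slack 23)
fertilizer: 64/64 (binding)
seed budget: 48/56 (slack 8)
By complementary slackness, a constraint with positive slack has shadow price 0 → land, seed budget.

land, seed budget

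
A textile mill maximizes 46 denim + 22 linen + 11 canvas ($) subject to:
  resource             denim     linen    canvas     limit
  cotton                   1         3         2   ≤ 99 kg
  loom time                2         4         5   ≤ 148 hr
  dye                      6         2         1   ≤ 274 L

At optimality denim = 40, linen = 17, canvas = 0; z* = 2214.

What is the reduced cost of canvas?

Binding: loom time and dye. Non-binding: cotton (8 unused).
Slack constraints have shadow price 0 (complementary slackness).
Dual feasibility on the basic columns requires 2·y_loom time + 6·y_dye = 46, 4·y_loom time + 2·y_dye = 22.
→ y_loom time = 2 and y_dye = 7.
Reduced cost of canvas: c₃ − yᵀa₃ = 11 − (2·5 + 7·1) = 11 − 17 = -6.

-6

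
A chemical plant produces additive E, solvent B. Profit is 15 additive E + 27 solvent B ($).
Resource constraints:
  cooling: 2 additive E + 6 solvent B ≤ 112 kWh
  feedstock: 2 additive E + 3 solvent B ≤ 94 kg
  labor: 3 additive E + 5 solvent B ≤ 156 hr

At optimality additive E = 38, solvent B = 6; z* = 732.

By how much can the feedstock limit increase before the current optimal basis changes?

Binding constraints: cooling, feedstock. The basis is B = [[2,6],[2,3]] with det -6.
Per unit increase in feedstock, x* moves by d = (1, -0.3333).
The basis stays optimal until labor becomes binding; allowable increase = 9 kg.

9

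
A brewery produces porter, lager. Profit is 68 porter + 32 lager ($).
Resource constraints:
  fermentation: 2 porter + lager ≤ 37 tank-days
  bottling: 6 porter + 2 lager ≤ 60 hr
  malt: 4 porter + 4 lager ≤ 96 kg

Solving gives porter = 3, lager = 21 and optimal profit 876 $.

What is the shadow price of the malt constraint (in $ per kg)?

Check each constraint at x*: fermentation 27/37 (slack 10); bottling 60/60 (tight); malt 96/96 (tight).
Since fermentation is not tight, its dual is 0.
Dual feasibility on the basic columns requires 6·y_bottling + 4·y_malt = 68, 2·y_bottling + 4·y_malt = 32.
→ y_bottling = 9 and y_malt = 3.5.
Shadow price of malt = 3.5.

3.5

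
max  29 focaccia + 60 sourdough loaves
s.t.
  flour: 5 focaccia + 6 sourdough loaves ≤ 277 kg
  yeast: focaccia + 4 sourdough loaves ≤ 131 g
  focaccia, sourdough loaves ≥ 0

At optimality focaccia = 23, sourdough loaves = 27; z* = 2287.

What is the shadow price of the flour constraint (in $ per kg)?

Check each constraint at x*: flour 277/277 (tight); yeast 131/131 (tight).
From A_Bᵀ y = c: 5·y_flour + 1·y_yeast = 29; 6·y_flour + 4·y_yeast = 60.
Solving: y_flour = 4, y_yeast = 9.
Shadow price of flour = 4.

4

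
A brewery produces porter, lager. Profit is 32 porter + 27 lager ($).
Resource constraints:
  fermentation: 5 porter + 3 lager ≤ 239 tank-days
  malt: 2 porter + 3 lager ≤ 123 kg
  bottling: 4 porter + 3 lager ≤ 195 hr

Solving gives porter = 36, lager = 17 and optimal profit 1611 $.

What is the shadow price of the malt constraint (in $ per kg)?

2

Binding: malt and bottling. Non-binding: fermentation (8 unused).
By complementary slackness, y = 0 for the non-binding constraint.
Dual feasibility on the basic columns requires 2·y_malt + 4·y_bottling = 32, 3·y_malt + 3·y_bottling = 27.
Solving: y_malt = 2, y_bottling = 7.
Shadow price of malt = 2.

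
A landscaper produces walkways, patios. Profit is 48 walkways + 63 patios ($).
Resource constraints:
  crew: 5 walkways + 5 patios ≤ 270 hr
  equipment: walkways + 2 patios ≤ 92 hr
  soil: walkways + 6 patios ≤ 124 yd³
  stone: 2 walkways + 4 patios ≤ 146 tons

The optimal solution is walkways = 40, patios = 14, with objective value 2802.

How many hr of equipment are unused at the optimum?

24

equipment used = 1·40 + 2·14 = 68; slack = 92 − 68 = 24.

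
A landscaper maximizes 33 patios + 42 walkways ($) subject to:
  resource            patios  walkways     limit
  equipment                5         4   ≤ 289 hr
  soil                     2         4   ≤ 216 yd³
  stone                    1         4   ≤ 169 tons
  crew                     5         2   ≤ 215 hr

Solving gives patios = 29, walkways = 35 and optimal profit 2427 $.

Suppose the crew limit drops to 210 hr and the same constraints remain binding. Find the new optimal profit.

2402

Check each constraint at x*: equipment 285/289 (slack 4); soil 198/216 (slack 18); stone 169/169 (tight); crew 215/215 (tight).
By complementary slackness, y = 0 for the non-binding constraints.
The binding rows give the dual system: 1·y_stone + 5·y_crew = 33 and 4·y_stone + 2·y_crew = 42.
This yields shadow prices y_stone = 8, y_crew = 5.
Δz = y_crew·Δb = 5 × (-5) = -25, so new z* = 2427 − 25 = 2402.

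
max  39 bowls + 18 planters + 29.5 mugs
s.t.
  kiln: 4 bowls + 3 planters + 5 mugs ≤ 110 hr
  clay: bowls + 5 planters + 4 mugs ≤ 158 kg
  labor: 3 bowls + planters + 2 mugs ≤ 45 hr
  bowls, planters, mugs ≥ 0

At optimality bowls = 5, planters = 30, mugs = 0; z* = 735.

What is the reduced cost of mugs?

-3.5

At the optimum: kiln uses 110 of 110 (binding); clay uses 155 of 158 (slack = 3); labor uses 45 of 45 (binding).
Since clay is not tight, its dual is 0.
Dual feasibility on the basic columns requires 4·y_kiln + 3·y_labor = 39, 3·y_kiln + 1·y_labor = 18.
Solving: y_kiln = 3, y_labor = 9.
Reduced cost of mugs: c₃ − yᵀa₃ = 29.5 − (3·5 + 9·2) = 29.5 − 33 = -3.5.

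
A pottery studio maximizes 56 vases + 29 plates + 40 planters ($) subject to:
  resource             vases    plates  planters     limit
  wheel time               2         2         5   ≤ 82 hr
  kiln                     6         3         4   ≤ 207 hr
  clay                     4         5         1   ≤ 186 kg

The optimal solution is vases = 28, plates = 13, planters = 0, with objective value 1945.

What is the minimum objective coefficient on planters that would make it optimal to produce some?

At the optimum: wheel time uses 82 of 82 (binding); kiln uses 207 of 207 (binding); clay uses 177 of 186 (slack = 9).
Since clay is not tight, its dual is 0.
Dual feasibility on the basic columns requires 2·y_wheel time + 6·y_kiln = 56, 2·y_wheel time + 3·y_kiln = 29.
Solving: y_wheel time = 1, y_kiln = 9.
planters enters the basis when its profit ≥ yᵀa₃ = 1·5 + 9·4 = 41.

41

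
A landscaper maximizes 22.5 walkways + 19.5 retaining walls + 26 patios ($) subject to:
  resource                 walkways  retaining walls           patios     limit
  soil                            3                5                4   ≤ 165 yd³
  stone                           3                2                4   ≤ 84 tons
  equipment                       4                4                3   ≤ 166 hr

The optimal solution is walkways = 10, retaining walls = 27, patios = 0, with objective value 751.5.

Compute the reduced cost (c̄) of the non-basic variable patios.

-4

Check each constraint at x*: soil 165/165 (tight); stone 84/84 (tight); equipment 148/166 (slack 18).
Slack constraints have shadow price 0 (complementary slackness).
Dual feasibility on the basic columns requires 3·y_soil + 3·y_stone = 22.5, 5·y_soil + 2·y_stone = 19.5.
→ y_soil = 1.5 and y_stone = 6.
Reduced cost of patios: c₃ − yᵀa₃ = 26 − (1.5·4 + 6·4) = 26 − 30 = -4.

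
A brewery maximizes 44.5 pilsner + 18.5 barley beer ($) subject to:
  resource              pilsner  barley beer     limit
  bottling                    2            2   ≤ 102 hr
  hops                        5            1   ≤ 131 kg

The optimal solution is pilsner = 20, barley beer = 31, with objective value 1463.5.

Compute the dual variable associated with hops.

At the optimum: bottling uses 102 of 102 (binding); hops uses 131 of 131 (binding).
Dual feasibility on the basic columns requires 2·y_bottling + 5·y_hops = 44.5, 2·y_bottling + 1·y_hops = 18.5.
→ y_bottling = 6 and y_hops = 6.5.
Shadow price of hops = 6.5.

6.5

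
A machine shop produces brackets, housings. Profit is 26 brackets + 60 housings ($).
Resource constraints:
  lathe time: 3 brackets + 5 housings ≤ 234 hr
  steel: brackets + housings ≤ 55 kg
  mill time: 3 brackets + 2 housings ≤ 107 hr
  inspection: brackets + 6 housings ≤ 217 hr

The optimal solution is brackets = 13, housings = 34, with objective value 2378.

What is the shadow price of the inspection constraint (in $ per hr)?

8

Binding: mill time and inspection. Non-binding: lathe time (25 unused), steel (8 unused).
Slack constraints have shadow price 0 (complementary slackness).
The binding rows give the dual system: 3·y_mill time + 1·y_inspection = 26 and 2·y_mill time + 6·y_inspection = 60.
This yields shadow prices y_mill time = 6, y_inspection = 8.
Shadow price of inspection = 8.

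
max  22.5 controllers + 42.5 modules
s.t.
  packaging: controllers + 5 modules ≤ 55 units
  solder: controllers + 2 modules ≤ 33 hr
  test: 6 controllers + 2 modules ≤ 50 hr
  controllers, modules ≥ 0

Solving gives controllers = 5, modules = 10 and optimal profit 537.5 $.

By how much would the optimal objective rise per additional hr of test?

Binding: packaging and test. Non-binding: solder (8 unused).
By complementary slackness, y = 0 for the non-binding constraint.
The binding rows give the dual system: 1·y_packaging + 6·y_test = 22.5 and 5·y_packaging + 2·y_test = 42.5.
This yields shadow prices y_packaging = 7.5, y_test = 2.5.
Shadow price of test = 2.5.

2.5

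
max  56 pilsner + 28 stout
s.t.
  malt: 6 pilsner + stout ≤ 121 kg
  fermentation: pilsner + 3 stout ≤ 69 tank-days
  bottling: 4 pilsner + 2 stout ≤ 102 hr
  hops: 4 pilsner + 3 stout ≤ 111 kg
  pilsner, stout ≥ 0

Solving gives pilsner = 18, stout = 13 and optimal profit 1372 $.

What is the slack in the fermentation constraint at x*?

fermentation used = 1·18 + 3·13 = 57; slack = 69 − 57 = 12.

12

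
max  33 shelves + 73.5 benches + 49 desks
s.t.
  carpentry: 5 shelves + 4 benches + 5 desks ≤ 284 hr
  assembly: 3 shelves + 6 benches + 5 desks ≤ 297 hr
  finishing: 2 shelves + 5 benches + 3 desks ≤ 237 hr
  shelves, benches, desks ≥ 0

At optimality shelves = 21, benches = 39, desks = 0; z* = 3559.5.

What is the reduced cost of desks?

Check each constraint at x*: carpentry 261/284 (slack 23); assembly 297/297 (tight); finishing 237/237 (tight).
Since carpentry is not tight, its dual is 0.
Dual feasibility on the basic columns requires 3·y_assembly + 2·y_finishing = 33, 6·y_assembly + 5·y_finishing = 73.5.
Solving: y_assembly = 6, y_finishing = 7.5.
Reduced cost of desks: c₃ − yᵀa₃ = 49 − (6·5 + 7.5·3) = 49 − 52.5 = -3.5.

-3.5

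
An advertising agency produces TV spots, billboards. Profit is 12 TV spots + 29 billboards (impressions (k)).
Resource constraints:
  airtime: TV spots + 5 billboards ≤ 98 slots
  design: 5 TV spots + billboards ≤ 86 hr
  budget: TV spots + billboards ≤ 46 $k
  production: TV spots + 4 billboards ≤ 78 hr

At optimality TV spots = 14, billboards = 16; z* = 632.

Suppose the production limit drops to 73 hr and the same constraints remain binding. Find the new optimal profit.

597

At the optimum: airtime uses 94 of 98 (slack = 4); design uses 86 of 86 (binding); budget uses 30 of 46 (slack = 16); production uses 78 of 78 (binding).
Since airtime, budget are not tight, their duals are 0.
Dual feasibility on the basic columns requires 5·y_design + 1·y_production = 12, 1·y_design + 4·y_production = 29.
Solving: y_design = 1, y_production = 7.
Δz = y_production·Δb = 7 × (-5) = -35, so new z* = 632 − 35 = 597.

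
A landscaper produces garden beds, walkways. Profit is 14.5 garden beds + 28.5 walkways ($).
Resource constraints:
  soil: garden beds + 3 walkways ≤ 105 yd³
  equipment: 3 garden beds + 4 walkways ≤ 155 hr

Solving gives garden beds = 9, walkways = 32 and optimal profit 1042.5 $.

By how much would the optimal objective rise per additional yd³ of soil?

Both soil and equipment are binding at x*.
From A_Bᵀ y = c: 1·y_soil + 3·y_equipment = 14.5; 3·y_soil + 4·y_equipment = 28.5.
→ y_soil = 5.5 and y_equipment = 3.
Shadow price of soil = 5.5.

5.5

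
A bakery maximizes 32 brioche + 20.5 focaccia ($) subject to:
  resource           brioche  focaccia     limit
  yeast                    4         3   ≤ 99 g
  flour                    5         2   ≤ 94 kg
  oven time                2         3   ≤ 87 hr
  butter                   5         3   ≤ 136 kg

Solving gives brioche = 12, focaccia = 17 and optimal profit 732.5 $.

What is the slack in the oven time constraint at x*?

12

oven time used = 2·12 + 3·17 = 75; slack = 87 − 75 = 12.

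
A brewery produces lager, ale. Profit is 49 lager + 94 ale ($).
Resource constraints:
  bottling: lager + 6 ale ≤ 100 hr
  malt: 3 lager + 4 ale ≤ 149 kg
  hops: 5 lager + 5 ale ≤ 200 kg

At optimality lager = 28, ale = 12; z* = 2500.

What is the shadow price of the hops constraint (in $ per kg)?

8

At the optimum: bottling uses 100 of 100 (binding); malt uses 132 of 149 (slack = 17); hops uses 200 of 200 (binding).
Slack constraints have shadow price 0 (complementary slackness).
The binding rows give the dual system: 1·y_bottling + 5·y_hops = 49 and 6·y_bottling + 5·y_hops = 94.
Solving: y_bottling = 9, y_hops = 8.
Shadow price of hops = 8.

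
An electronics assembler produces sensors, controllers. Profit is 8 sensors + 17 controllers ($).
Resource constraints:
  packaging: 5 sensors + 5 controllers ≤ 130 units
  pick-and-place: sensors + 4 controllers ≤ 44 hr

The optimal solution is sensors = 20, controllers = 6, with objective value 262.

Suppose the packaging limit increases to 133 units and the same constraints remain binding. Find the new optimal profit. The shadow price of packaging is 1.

Δb = 3, so new z* = 262 + (1)·(3) = 262 + 3 = 265.

265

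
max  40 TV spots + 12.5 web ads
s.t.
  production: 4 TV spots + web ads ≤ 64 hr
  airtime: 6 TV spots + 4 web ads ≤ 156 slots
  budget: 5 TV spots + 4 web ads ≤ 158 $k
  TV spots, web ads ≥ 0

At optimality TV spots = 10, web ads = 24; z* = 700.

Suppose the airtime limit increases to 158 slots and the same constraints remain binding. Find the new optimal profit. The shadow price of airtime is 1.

Δb = 2, so new z* = 700 + (1)·(2) = 700 + 2 = 702.

702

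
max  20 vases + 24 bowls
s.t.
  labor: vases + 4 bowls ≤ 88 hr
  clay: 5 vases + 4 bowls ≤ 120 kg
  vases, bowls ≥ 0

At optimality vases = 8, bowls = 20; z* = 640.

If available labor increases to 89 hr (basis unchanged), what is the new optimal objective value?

642.5

At the optimum: labor uses 88 of 88 (binding); clay uses 120 of 120 (binding).
Dual feasibility on the basic columns requires 1·y_labor + 5·y_clay = 20, 4·y_labor + 4·y_clay = 24.
→ y_labor = 2.5 and y_clay = 3.5.
Δz = y_labor·Δb = 2.5 × (1) = 2.5, so new z* = 640 + 2.5 = 642.5.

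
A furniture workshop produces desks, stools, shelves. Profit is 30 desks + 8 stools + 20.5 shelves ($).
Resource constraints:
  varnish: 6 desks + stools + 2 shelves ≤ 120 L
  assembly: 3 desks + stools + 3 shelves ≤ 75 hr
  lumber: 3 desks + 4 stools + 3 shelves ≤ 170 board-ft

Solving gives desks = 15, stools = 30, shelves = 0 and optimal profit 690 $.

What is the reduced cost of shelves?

-1.5

Check each constraint at x*: varnish 120/120 (tight); assembly 75/75 (tight); lumber 165/170 (slack 5).
Since lumber is not tight, its dual is 0.
Dual feasibility on the basic columns requires 6·y_varnish + 3·y_assembly = 30, 1·y_varnish + 1·y_assembly = 8.
Solving: y_varnish = 2, y_assembly = 6.
Reduced cost of shelves: c₃ − yᵀa₃ = 20.5 − (2·2 + 6·3) = 20.5 − 22 = -1.5.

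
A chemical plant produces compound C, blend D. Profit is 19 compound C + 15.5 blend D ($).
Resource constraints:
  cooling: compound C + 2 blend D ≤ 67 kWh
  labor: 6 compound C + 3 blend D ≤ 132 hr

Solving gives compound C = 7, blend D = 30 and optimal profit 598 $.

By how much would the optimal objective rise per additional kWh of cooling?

Both cooling and labor are binding at x*.
The binding rows give the dual system: 1·y_cooling + 6·y_labor = 19 and 2·y_cooling + 3·y_labor = 15.5.
Solving: y_cooling = 4, y_labor = 2.5.
Shadow price of cooling = 4.

4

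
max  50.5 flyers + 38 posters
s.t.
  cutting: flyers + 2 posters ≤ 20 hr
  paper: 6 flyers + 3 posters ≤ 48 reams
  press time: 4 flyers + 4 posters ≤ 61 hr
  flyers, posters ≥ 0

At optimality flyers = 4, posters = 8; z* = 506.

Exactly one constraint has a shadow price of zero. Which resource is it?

press time

cutting: 20/20 (binding)
paper: 48/48 (binding)
press time: 48/61 (slack 13)
By complementary slackness, a constraint with positive slack has shadow price 0 → press time.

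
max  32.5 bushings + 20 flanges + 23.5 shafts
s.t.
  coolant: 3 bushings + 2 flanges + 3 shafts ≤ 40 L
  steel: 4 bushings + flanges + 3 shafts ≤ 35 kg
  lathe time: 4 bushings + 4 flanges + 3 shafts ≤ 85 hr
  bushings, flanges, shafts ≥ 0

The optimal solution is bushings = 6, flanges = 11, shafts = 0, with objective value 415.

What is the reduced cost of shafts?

-8

Check each constraint at x*: coolant 40/40 (tight); steel 35/35 (tight); lathe time 68/85 (slack 17).
By complementary slackness, y = 0 for the non-binding constraint.
The binding rows give the dual system: 3·y_coolant + 4·y_steel = 32.5 and 2·y_coolant + 1·y_steel = 20.
This yields shadow prices y_coolant = 9.5, y_steel = 1.
Reduced cost of shafts: c₃ − yᵀa₃ = 23.5 − (9.5·3 + 1·3) = 23.5 − 31.5 = -8.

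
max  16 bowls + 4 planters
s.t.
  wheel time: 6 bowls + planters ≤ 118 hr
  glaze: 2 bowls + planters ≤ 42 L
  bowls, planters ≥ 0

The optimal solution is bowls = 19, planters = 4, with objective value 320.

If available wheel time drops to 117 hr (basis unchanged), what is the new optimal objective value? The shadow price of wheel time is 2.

Δb = -1, so new z* = 320 + (2)·(-1) = 320 − 2 = 318.

318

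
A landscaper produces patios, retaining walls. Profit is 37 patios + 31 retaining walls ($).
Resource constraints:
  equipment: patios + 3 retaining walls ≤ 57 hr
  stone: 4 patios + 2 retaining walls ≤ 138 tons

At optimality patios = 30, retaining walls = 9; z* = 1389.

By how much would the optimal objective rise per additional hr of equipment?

Check each constraint at x*: equipment 57/57 (tight); stone 138/138 (tight).
The binding rows give the dual system: 1·y_equipment + 4·y_stone = 37 and 3·y_equipment + 2·y_stone = 31.
This yields shadow prices y_equipment = 5, y_stone = 8.
Shadow price of equipment = 5.

5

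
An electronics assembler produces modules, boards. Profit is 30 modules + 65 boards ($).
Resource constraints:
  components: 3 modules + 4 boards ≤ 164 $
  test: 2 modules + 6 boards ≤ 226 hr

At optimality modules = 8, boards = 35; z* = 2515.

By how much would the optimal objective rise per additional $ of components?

5

Both components and test are binding at x*.
From A_Bᵀ y = c: 3·y_components + 2·y_test = 30; 4·y_components + 6·y_test = 65.
Solving: y_components = 5, y_test = 7.5.
Shadow price of components = 5.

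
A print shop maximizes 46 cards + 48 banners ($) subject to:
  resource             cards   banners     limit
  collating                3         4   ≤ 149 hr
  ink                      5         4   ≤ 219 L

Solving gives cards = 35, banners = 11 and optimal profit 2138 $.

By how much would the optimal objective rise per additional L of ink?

Check each constraint at x*: collating 149/149 (tight); ink 219/219 (tight).
The binding rows give the dual system: 3·y_collating + 5·y_ink = 46 and 4·y_collating + 4·y_ink = 48.
Solving: y_collating = 7, y_ink = 5.
Shadow price of ink = 5.

5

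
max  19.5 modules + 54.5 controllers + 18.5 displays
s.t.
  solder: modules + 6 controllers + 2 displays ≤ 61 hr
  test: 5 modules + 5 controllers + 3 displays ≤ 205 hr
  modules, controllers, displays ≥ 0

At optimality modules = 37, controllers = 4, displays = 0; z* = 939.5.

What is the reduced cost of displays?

Check each constraint at x*: solder 61/61 (tight); test 205/205 (tight).
The binding rows give the dual system: 1·y_solder + 5·y_test = 19.5 and 6·y_solder + 5·y_test = 54.5.
Solving: y_solder = 7, y_test = 2.5.
Reduced cost of displays: c₃ − yᵀa₃ = 18.5 − (7·2 + 2.5·3) = 18.5 − 21.5 = -3.

-3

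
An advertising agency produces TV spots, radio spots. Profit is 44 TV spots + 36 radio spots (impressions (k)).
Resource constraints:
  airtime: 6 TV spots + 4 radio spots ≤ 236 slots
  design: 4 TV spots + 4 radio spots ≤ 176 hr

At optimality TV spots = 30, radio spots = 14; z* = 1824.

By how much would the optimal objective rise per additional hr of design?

At the optimum: airtime uses 236 of 236 (binding); design uses 176 of 176 (binding).
Dual feasibility on the basic columns requires 6·y_airtime + 4·y_design = 44, 4·y_airtime + 4·y_design = 36.
Solving: y_airtime = 4, y_design = 5.
Shadow price of design = 5.

5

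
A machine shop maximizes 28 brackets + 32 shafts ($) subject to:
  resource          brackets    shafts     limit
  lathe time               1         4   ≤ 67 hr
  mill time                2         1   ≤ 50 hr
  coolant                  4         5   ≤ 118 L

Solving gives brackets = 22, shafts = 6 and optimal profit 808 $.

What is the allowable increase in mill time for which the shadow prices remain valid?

9

Binding constraints: mill time, coolant. The basis is B = [[2,1],[4,5]] with det 6.
Per unit increase in mill time, x* moves by d = (0.8333, -0.6667).
The basis stays optimal until shafts reaches 0; allowable increase = 9 hr.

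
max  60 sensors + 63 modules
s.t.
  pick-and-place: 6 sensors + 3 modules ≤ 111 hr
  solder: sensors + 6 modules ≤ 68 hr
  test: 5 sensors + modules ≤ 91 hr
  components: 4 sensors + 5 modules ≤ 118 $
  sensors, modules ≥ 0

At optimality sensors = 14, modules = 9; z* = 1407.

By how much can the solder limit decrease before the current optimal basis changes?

44

Binding constraints: pick-and-place, solder. The basis is B = [[6,3],[1,6]] with det 33.
Per unit decrease in solder, x* moves by d = (0.0909, -0.1818).
The basis stays optimal until test becomes binding; allowable decrease = 44 hr.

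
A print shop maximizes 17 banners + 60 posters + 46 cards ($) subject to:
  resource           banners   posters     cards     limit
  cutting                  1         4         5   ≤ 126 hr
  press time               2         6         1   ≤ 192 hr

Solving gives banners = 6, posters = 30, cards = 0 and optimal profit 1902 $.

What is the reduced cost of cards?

Check each constraint at x*: cutting 126/126 (tight); press time 192/192 (tight).
The binding rows give the dual system: 1·y_cutting + 2·y_press time = 17 and 4·y_cutting + 6·y_press time = 60.
→ y_cutting = 9 and y_press time = 4.
Reduced cost of cards: c₃ − yᵀa₃ = 46 − (9·5 + 4·1) = 46 − 49 = -3.

-3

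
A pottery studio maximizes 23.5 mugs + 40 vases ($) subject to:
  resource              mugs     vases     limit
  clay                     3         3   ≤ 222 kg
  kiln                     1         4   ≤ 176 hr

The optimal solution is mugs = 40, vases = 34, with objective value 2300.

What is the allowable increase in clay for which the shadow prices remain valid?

306

Binding constraints: clay, kiln. The basis is B = [[3,3],[1,4]] with det 9.
Per unit increase in clay, x* moves by d = (0.4444, -0.1111).
The basis stays optimal until vases reaches 0; allowable increase = 306 kg.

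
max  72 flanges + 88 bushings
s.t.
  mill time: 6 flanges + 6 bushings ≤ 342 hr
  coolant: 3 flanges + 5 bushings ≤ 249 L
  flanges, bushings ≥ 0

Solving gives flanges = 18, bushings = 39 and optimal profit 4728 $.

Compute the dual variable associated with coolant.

At the optimum: mill time uses 342 of 342 (binding); coolant uses 249 of 249 (binding).
The binding rows give the dual system: 6·y_mill time + 3·y_coolant = 72 and 6·y_mill time + 5·y_coolant = 88.
This yields shadow prices y_mill time = 8, y_coolant = 8.
Shadow price of coolant = 8.

8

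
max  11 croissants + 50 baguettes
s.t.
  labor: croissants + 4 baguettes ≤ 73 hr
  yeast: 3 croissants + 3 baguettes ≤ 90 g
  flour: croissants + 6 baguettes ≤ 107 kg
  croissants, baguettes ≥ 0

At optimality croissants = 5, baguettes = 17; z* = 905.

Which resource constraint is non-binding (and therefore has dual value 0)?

yeast

labor: 73/73 (binding)
yeast: 66/90 (slack 24)
flour: 107/107 (binding)
By complementary slackness, a constraint with positive slack has shadow price 0 → yeast.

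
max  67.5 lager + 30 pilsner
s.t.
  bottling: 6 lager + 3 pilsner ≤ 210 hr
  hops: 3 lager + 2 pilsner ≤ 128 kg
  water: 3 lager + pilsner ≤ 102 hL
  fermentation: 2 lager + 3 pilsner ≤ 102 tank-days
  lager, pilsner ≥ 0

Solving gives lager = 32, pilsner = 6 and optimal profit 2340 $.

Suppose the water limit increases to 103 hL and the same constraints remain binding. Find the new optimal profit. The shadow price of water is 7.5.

Δb = 1, so new z* = 2340 + (7.5)·(1) = 2340 + 7.5 = 2347.5.

2347.5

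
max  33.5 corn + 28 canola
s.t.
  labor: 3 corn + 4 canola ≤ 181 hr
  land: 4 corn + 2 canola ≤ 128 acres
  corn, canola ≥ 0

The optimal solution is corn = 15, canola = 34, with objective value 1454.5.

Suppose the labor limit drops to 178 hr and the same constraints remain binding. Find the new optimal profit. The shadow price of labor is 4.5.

1441

Δb = -3, so new z* = 1454.5 + (4.5)·(-3) = 1454.5 − 13.5 = 1441.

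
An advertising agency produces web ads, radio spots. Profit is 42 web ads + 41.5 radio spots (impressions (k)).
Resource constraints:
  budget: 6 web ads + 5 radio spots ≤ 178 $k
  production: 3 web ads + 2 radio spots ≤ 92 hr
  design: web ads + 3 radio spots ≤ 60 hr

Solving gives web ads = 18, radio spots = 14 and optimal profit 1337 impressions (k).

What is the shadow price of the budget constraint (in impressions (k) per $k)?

Check each constraint at x*: budget 178/178 (tight); production 82/92 (slack 10); design 60/60 (tight).
Since production is not tight, its dual is 0.
From A_Bᵀ y = c: 6·y_budget + 1·y_design = 42; 5·y_budget + 3·y_design = 41.5.
→ y_budget = 6.5 and y_design = 3.
Shadow price of budget = 6.5.

6.5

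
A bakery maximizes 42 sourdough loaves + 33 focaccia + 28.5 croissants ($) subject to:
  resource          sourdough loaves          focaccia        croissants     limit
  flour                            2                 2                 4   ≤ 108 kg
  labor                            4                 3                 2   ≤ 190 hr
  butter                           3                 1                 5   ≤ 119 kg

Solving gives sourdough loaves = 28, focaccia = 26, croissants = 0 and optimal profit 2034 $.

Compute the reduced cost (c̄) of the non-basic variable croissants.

Binding: flour and labor. Non-binding: butter (9 unused).
Since butter is not tight, its dual is 0.
The binding rows give the dual system: 2·y_flour + 4·y_labor = 42 and 2·y_flour + 3·y_labor = 33.
→ y_flour = 3 and y_labor = 9.
Reduced cost of croissants: c₃ − yᵀa₃ = 28.5 − (3·4 + 9·2) = 28.5 − 30 = -1.5.

-1.5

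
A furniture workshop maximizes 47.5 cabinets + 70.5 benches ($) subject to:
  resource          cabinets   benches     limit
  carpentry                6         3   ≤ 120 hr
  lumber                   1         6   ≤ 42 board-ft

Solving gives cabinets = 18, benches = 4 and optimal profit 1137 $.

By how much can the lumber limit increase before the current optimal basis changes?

Binding constraints: carpentry, lumber. The basis is B = [[6,3],[1,6]] with det 33.
Per unit increase in lumber, x* moves by d = (-0.0909, 0.1818).
The basis stays optimal until cabinets reaches 0; allowable increase = 198 board-ft.

198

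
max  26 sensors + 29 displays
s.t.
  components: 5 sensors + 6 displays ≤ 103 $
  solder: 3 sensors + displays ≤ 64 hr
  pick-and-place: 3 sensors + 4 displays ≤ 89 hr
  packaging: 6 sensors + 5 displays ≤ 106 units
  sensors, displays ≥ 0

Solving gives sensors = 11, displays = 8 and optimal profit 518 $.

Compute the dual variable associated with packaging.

1

At the optimum: components uses 103 of 103 (binding); solder uses 41 of 64 (slack = 23); pick-and-place uses 65 of 89 (slack = 24); packaging uses 106 of 106 (binding).
Slack constraints have shadow price 0 (complementary slackness).
Dual feasibility on the basic columns requires 5·y_components + 6·y_packaging = 26, 6·y_components + 5·y_packaging = 29.
→ y_components = 4 and y_packaging = 1.
Shadow price of packaging = 1.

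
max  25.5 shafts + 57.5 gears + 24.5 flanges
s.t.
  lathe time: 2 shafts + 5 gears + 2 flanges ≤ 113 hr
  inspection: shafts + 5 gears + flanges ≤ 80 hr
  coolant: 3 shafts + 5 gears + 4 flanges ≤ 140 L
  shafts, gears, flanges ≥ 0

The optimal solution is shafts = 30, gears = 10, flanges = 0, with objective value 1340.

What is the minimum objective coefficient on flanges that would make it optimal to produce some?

Binding: inspection and coolant. Non-binding: lathe time (3 unused).
By complementary slackness, y = 0 for the non-binding constraint.
Dual feasibility on the basic columns requires 1·y_inspection + 3·y_coolant = 25.5, 5·y_inspection + 5·y_coolant = 57.5.
Solving: y_inspection = 4.5, y_coolant = 7.
flanges enters the basis when its profit ≥ yᵀa₃ = 4.5·1 + 7·4 = 32.5.

32.5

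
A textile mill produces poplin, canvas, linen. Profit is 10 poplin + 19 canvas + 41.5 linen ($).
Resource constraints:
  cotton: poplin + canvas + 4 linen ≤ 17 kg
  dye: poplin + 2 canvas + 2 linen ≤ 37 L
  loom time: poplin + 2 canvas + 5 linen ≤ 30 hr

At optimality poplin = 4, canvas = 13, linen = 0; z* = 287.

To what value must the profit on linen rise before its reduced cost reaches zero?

Check each constraint at x*: cotton 17/17 (tight); dye 30/37 (slack 7); loom time 30/30 (tight).
By complementary slackness, y = 0 for the non-binding constraint.
Dual feasibility on the basic columns requires 1·y_cotton + 1·y_loom time = 10, 1·y_cotton + 2·y_loom time = 19.
Solving: y_cotton = 1, y_loom time = 9.
linen enters the basis when its profit ≥ yᵀa₃ = 1·4 + 9·5 = 49.

49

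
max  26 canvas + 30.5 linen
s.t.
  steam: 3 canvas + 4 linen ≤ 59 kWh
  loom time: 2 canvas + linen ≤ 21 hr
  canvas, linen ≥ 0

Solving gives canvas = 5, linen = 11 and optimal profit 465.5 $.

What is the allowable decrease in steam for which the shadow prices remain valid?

27.5

Binding constraints: steam, loom time. The basis is B = [[3,4],[2,1]] with det -5.
Per unit decrease in steam, x* moves by d = (0.2, -0.4).
The basis stays optimal until linen reaches 0; allowable decrease = 27.5 kWh.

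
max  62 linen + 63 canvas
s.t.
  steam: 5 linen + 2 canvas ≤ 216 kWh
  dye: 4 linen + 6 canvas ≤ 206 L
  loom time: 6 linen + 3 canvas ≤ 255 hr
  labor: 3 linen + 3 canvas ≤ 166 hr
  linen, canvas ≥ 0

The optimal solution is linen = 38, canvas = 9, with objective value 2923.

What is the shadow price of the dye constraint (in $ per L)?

8

Binding: dye and loom time. Non-binding: steam (8 unused), labor (25 unused).
By complementary slackness, y = 0 for the non-binding constraints.
From A_Bᵀ y = c: 4·y_dye + 6·y_loom time = 62; 6·y_dye + 3·y_loom time = 63.
Solving: y_dye = 8, y_loom time = 5.
Shadow price of dye = 8.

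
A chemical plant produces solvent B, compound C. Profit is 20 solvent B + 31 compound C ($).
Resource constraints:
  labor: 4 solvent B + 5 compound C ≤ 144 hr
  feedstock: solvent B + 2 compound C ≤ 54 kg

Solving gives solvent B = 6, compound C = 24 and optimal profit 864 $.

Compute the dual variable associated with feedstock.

8

At the optimum: labor uses 144 of 144 (binding); feedstock uses 54 of 54 (binding).
From A_Bᵀ y = c: 4·y_labor + 1·y_feedstock = 20; 5·y_labor + 2·y_feedstock = 31.
Solving: y_labor = 3, y_feedstock = 8.
Shadow price of feedstock = 8.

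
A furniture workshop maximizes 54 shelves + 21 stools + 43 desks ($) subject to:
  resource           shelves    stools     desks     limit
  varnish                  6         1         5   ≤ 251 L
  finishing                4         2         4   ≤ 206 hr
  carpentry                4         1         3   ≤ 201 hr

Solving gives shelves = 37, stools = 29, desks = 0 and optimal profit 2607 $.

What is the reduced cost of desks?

At the optimum: varnish uses 251 of 251 (binding); finishing uses 206 of 206 (binding); carpentry uses 177 of 201 (slack = 24).
Slack constraints have shadow price 0 (complementary slackness).
The binding rows give the dual system: 6·y_varnish + 4·y_finishing = 54 and 1·y_varnish + 2·y_finishing = 21.
Solving: y_varnish = 3, y_finishing = 9.
Reduced cost of desks: c₃ − yᵀa₃ = 43 − (3·5 + 9·4) = 43 − 51 = -8.

-8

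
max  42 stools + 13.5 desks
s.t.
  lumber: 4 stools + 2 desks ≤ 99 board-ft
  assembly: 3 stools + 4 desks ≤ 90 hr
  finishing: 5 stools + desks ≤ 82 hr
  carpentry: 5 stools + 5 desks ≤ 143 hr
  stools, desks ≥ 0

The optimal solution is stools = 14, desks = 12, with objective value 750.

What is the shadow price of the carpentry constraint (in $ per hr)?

0

Check each constraint at x*: lumber 80/99 (slack 19); assembly 90/90 (tight); finishing 82/82 (tight); carpentry 130/143 (slack 13).
By complementary slackness, y = 0 for the non-binding constraints.
Dual feasibility on the basic columns requires 3·y_assembly + 5·y_finishing = 42, 4·y_assembly + 1·y_finishing = 13.5.
Solving: y_assembly = 1.5, y_finishing = 7.5.
Shadow price of carpentry = 0.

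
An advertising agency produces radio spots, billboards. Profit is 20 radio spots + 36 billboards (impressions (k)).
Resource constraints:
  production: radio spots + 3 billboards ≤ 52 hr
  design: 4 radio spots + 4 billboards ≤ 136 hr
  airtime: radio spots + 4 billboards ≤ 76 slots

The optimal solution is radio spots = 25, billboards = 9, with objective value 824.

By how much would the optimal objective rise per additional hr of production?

At the optimum: production uses 52 of 52 (binding); design uses 136 of 136 (binding); airtime uses 61 of 76 (slack = 15).
Slack constraints have shadow price 0 (complementary slackness).
From A_Bᵀ y = c: 1·y_production + 4·y_design = 20; 3·y_production + 4·y_design = 36.
→ y_production = 8 and y_design = 3.
Shadow price of production = 8.

8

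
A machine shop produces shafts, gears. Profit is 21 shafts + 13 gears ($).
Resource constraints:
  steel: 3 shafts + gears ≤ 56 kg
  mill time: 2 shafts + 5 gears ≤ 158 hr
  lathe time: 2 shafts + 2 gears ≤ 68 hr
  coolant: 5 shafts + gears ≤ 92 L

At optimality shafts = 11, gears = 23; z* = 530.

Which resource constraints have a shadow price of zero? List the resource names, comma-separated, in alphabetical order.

coolant, mill time

steel: 56/56 (binding)
mill time: 137/158 (slack 21)
lathe time: 68/68 (binding)
coolant: 78/92 (slack 14)
By complementary slackness, a constraint with positive slack has shadow price 0 → coolant, mill time.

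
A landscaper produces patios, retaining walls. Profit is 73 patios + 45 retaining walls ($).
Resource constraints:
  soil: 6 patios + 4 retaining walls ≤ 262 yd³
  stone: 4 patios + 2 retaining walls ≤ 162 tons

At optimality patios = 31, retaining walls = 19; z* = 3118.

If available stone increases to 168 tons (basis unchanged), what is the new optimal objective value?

3151

At the optimum: soil uses 262 of 262 (binding); stone uses 162 of 162 (binding).
From A_Bᵀ y = c: 6·y_soil + 4·y_stone = 73; 4·y_soil + 2·y_stone = 45.
Solving: y_soil = 8.5, y_stone = 5.5.
Δz = y_stone·Δb = 5.5 × (6) = 33, so new z* = 3118 + 33 = 3151.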